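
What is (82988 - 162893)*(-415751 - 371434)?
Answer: 62900017425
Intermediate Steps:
(82988 - 162893)*(-415751 - 371434) = -79905*(-787185) = 62900017425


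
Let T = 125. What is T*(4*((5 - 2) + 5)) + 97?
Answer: 4097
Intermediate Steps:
T*(4*((5 - 2) + 5)) + 97 = 125*(4*((5 - 2) + 5)) + 97 = 125*(4*(3 + 5)) + 97 = 125*(4*8) + 97 = 125*32 + 97 = 4000 + 97 = 4097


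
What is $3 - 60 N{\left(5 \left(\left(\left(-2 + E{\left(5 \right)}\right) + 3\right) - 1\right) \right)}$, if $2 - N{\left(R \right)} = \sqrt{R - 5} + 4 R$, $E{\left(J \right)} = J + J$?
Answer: $11883 + 180 \sqrt{5} \approx 12286.0$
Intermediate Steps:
$E{\left(J \right)} = 2 J$
$N{\left(R \right)} = 2 - \sqrt{-5 + R} - 4 R$ ($N{\left(R \right)} = 2 - \left(\sqrt{R - 5} + 4 R\right) = 2 - \left(\sqrt{-5 + R} + 4 R\right) = 2 - \sqrt{-5 + R} - 4 R$)
$3 - 60 N{\left(5 \left(\left(\left(-2 + E{\left(5 \right)}\right) + 3\right) - 1\right) \right)} = 3 - 60 \left(2 - \sqrt{-5 + 5 \left(\left(\left(-2 + 2 \cdot 5\right) + 3\right) - 1\right)} - 4 \cdot 5 \left(\left(\left(-2 + 2 \cdot 5\right) + 3\right) - 1\right)\right) = 3 - 60 \left(2 - \sqrt{-5 + 5 \left(\left(\left(-2 + 10\right) + 3\right) - 1\right)} - 4 \cdot 5 \left(\left(\left(-2 + 10\right) + 3\right) - 1\right)\right) = 3 - 60 \left(2 - \sqrt{-5 + 5 \left(\left(8 + 3\right) - 1\right)} - 4 \cdot 5 \left(\left(8 + 3\right) - 1\right)\right) = 3 - 60 \left(2 - \sqrt{-5 + 5 \left(11 - 1\right)} - 4 \cdot 5 \left(11 - 1\right)\right) = 3 - 60 \left(2 - \sqrt{-5 + 5 \cdot 10} - 4 \cdot 5 \cdot 10\right) = 3 - 60 \left(2 - \sqrt{-5 + 50} - 200\right) = 3 - 60 \left(2 - \sqrt{45} - 200\right) = 3 - 60 \left(2 - 3 \sqrt{5} - 200\right) = 3 - 60 \left(-198 - 3 \sqrt{5}\right) = 3 + \left(11880 + 180 \sqrt{5}\right) = 11883 + 180 \sqrt{5}$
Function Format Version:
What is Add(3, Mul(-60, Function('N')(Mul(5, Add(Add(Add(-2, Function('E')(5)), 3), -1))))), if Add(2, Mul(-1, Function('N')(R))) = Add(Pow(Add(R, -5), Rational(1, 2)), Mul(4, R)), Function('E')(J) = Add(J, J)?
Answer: Add(11883, Mul(180, Pow(5, Rational(1, 2)))) ≈ 12286.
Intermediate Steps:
Function('E')(J) = Mul(2, J)
Function('N')(R) = Add(2, Mul(-1, Pow(Add(-5, R), Rational(1, 2))), Mul(-4, R)) (Function('N')(R) = Add(2, Mul(-1, Add(Pow(Add(R, -5), Rational(1, 2)), Mul(4, R)))) = Add(2, Mul(-1, Add(Pow(Add(-5, R), Rational(1, 2)), Mul(4, R)))) = Add(2, Add(Mul(-1, Pow(Add(-5, R), Rational(1, 2))), Mul(-4, R))) = Add(2, Mul(-1, Pow(Add(-5, R), Rational(1, 2))), Mul(-4, R)))
Add(3, Mul(-60, Function('N')(Mul(5, Add(Add(Add(-2, Function('E')(5)), 3), -1))))) = Add(3, Mul(-60, Add(2, Mul(-1, Pow(Add(-5, Mul(5, Add(Add(Add(-2, Mul(2, 5)), 3), -1))), Rational(1, 2))), Mul(-4, Mul(5, Add(Add(Add(-2, Mul(2, 5)), 3), -1)))))) = Add(3, Mul(-60, Add(2, Mul(-1, Pow(Add(-5, Mul(5, Add(Add(Add(-2, 10), 3), -1))), Rational(1, 2))), Mul(-4, Mul(5, Add(Add(Add(-2, 10), 3), -1)))))) = Add(3, Mul(-60, Add(2, Mul(-1, Pow(Add(-5, Mul(5, Add(Add(8, 3), -1))), Rational(1, 2))), Mul(-4, Mul(5, Add(Add(8, 3), -1)))))) = Add(3, Mul(-60, Add(2, Mul(-1, Pow(Add(-5, Mul(5, Add(11, -1))), Rational(1, 2))), Mul(-4, Mul(5, Add(11, -1)))))) = Add(3, Mul(-60, Add(2, Mul(-1, Pow(Add(-5, Mul(5, 10)), Rational(1, 2))), Mul(-4, Mul(5, 10))))) = Add(3, Mul(-60, Add(2, Mul(-1, Pow(Add(-5, 50), Rational(1, 2))), Mul(-4, 50)))) = Add(3, Mul(-60, Add(2, Mul(-1, Pow(45, Rational(1, 2))), -200))) = Add(3, Mul(-60, Add(2, Mul(-1, Mul(3, Pow(5, Rational(1, 2)))), -200))) = Add(3, Mul(-60, Add(2, Mul(-3, Pow(5, Rational(1, 2))), -200))) = Add(3, Mul(-60, Add(-198, Mul(-3, Pow(5, Rational(1, 2)))))) = Add(3, Add(11880, Mul(180, Pow(5, Rational(1, 2))))) = Add(11883, Mul(180, Pow(5, Rational(1, 2))))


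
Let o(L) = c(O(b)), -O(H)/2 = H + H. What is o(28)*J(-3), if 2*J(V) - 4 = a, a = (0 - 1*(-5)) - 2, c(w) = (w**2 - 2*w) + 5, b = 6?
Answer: 4403/2 ≈ 2201.5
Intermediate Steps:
O(H) = -4*H (O(H) = -2*(H + H) = -4*H)
c(w) = 5 + w**2 - 2*w
o(L) = 629 (o(L) = 5 + (-4*6)**2 - (-8)*6 = 5 + (-24)**2 - 2*(-24) = 5 + 576 + 48 = 629)
a = 3 (a = (0 + 5) - 2 = 5 - 2 = 3)
J(V) = 7/2 (J(V) = 2 + (1/2)*3 = 2 + 3/2 = 7/2)
o(28)*J(-3) = 629*(7/2) = 4403/2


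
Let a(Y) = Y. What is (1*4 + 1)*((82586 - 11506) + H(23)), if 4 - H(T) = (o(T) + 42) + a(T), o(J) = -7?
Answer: 355130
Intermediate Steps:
H(T) = -31 - T (H(T) = 4 - ((-7 + 42) + T) = 4 - (35 + T) = 4 + (-35 - T) = -31 - T)
(1*4 + 1)*((82586 - 11506) + H(23)) = (1*4 + 1)*((82586 - 11506) + (-31 - 1*23)) = (4 + 1)*(71080 + (-31 - 23)) = 5*(71080 - 54) = 5*71026 = 355130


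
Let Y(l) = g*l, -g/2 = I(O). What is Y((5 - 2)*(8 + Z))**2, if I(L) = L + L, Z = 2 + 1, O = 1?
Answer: 17424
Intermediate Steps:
Z = 3
I(L) = 2*L
g = -4 ≈ -4.0000
Y(l) = -4*l
Y((5 - 2)*(8 + Z))**2 = (-4*(5 - 2)*(8 + 3))**2 = (-12*11)**2 = (-4*33)**2 = (-132)**2 = 17424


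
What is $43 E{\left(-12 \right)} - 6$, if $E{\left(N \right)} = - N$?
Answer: $510$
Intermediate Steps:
$43 E{\left(-12 \right)} - 6 = 43 \left(\left(-1\right) \left(-12\right)\right) - 6 = 43 \cdot 12 - 6 = 516 - 6 = 510$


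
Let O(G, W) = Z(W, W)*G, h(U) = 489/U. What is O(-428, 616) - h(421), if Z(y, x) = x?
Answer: -110996297/421 ≈ -2.6365e+5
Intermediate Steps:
O(G, W) = G*W (O(G, W) = W*G = G*W)
O(-428, 616) - h(421) = -428*616 - 489/421 = -263648 - 489/421 = -110996297/421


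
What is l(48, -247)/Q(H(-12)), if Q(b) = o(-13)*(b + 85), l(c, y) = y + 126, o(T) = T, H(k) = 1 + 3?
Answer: 121/1157 ≈ 0.10458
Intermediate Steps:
H(k) = 4
l(c, y) = 126 + y
Q(b) = -1105 - 13*b (Q(b) = -13*(b + 85) = -13*(85 + b) = -1105 - 13*b)
l(48, -247)/Q(H(-12)) = (126 - 247)/(-1105 - 13*4) = -121/(-1105 - 52) = -121/(-1157) = -121*(-1/1157) = 121/1157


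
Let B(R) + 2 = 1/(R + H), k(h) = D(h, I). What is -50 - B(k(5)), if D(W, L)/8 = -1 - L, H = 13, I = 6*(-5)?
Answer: -11761/245 ≈ -48.004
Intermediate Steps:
I = -30
D(W, L) = -8 - 8*L (D(W, L) = 8*(-1 - L) = -8 - 8*L)
k(h) = 232 (k(h) = -8 - 8*(-30) = -8 + 240 = 232)
B(R) = -2 + 1/(13 + R) (B(R) = -2 + 1/(R + 13) = -2 + 1/(13 + R))
-50 - B(k(5)) = -50 - (-25 - 2*232)/(13 + 232) = -50 - (-25 - 464)/245 = -50 - (-489)/245 = -50 - 1*(-489/245) = -50 + 489/245 = -11761/245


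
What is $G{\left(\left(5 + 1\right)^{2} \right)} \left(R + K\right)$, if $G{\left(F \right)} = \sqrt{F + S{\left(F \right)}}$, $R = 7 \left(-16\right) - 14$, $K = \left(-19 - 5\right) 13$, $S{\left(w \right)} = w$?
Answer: $- 2628 \sqrt{2} \approx -3716.6$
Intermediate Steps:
$K = -312$ ($K = \left(-24\right) 13 = -312$)
$R = -126$ ($R = -112 - 14 = -126$)
$G{\left(F \right)} = \sqrt{2} \sqrt{F}$ ($G{\left(F \right)} = \sqrt{F + F} = \sqrt{2 F} = \sqrt{2} \sqrt{F}$)
$G{\left(\left(5 + 1\right)^{2} \right)} \left(R + K\right) = \sqrt{2} \sqrt{\left(5 + 1\right)^{2}} \left(-126 - 312\right) = \sqrt{2} \sqrt{6^{2}} \left(-438\right) = \sqrt{2} \sqrt{36} \left(-438\right) = \sqrt{2} \cdot 6 \left(-438\right) = 6 \sqrt{2} \left(-438\right) = - 2628 \sqrt{2}$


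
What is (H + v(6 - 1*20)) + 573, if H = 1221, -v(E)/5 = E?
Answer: 1864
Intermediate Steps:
v(E) = -5*E
(H + v(6 - 1*20)) + 573 = (1221 - 5*(6 - 1*20)) + 573 = (1221 - 5*(6 - 20)) + 573 = (1221 - 5*(-14)) + 573 = (1221 + 70) + 573 = 1291 + 573 = 1864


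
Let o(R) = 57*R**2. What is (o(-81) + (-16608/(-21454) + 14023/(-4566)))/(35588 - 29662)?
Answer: 18317087231257/290252410332 ≈ 63.107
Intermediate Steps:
(o(-81) + (-16608/(-21454) + 14023/(-4566)))/(35588 - 29662) = (57*(-81)**2 + (-16608/(-21454) + 14023/(-4566)))/(35588 - 29662) = (57*6561 + (-16608*(-1/21454) + 14023*(-1/4566)))/5926 = (373977 + (8304/10727 - 14023/4566))*(1/5926) = (373977 - 112508657/48979482)*(1/5926) = (18317087231257/48979482)*(1/5926) = 18317087231257/290252410332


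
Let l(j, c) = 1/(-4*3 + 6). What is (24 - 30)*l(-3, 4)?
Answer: 1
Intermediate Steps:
l(j, c) = -⅙ (l(j, c) = 1/(-12 + 6) = 1/(-6) = -⅙)
(24 - 30)*l(-3, 4) = (24 - 30)*(-⅙) = -6*(-⅙) = 1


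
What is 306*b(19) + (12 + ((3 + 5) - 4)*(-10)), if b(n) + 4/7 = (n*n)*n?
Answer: 14690558/7 ≈ 2.0987e+6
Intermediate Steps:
b(n) = -4/7 + n³ (b(n) = -4/7 + (n*n)*n = -4/7 + n²*n = -4/7 + n³)
306*b(19) + (12 + ((3 + 5) - 4)*(-10)) = 306*(-4/7 + 19³) + (12 + ((3 + 5) - 4)*(-10)) = 306*(-4/7 + 6859) + (12 + (8 - 4)*(-10)) = 306*(48009/7) + (12 + 4*(-10)) = 14690754/7 + (12 - 40) = 14690754/7 - 28 = 14690558/7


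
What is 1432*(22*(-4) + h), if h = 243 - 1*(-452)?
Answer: 869224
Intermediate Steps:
h = 695 (h = 243 + 452 = 695)
1432*(22*(-4) + h) = 1432*(22*(-4) + 695) = 1432*(-88 + 695) = 1432*607 = 869224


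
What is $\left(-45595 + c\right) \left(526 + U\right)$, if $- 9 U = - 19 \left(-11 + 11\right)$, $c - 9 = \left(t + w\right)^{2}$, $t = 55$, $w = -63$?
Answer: $-23944572$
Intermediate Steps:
$c = 73$ ($c = 9 + \left(55 - 63\right)^{2} = 9 + \left(-8\right)^{2} = 9 + 64 = 73$)
$U = 0$ ($U = - \frac{\left(-19\right) \left(-11 + 11\right)}{9} = - \frac{\left(-19\right) 0}{9} = \left(- \frac{1}{9}\right) 0 = 0$)
$\left(-45595 + c\right) \left(526 + U\right) = \left(-45595 + 73\right) \left(526 + 0\right) = \left(-45522\right) 526 = -23944572$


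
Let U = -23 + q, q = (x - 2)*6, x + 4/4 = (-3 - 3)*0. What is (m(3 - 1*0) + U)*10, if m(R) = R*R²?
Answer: -140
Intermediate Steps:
x = -1 (x = -1 + (-3 - 3)*0 = -1 - 6*0 = -1 + 0 = -1)
q = -18 (q = (-1 - 2)*6 = -3*6 = -18)
m(R) = R³
U = -41 (U = -23 - 18 = -41)
(m(3 - 1*0) + U)*10 = ((3 - 1*0)³ - 41)*10 = ((3 + 0)³ - 41)*10 = (3³ - 41)*10 = (27 - 41)*10 = -14*10 = -140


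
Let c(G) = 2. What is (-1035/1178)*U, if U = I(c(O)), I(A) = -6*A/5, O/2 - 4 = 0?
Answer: 1242/589 ≈ 2.1087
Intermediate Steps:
O = 8 (O = 8 + 2*0 = 8 + 0 = 8)
I(A) = -6*A/5
U = -12/5 (U = -6/5*2 = -12/5 ≈ -2.4000)
(-1035/1178)*U = -1035/1178*(-12/5) = 1242/589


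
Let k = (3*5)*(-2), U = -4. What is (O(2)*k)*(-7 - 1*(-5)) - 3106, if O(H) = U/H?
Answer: -3226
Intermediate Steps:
k = -30 (k = 15*(-2) = -30)
O(H) = -4/H
(O(2)*k)*(-7 - 1*(-5)) - 3106 = (-4/2*(-30))*(-7 - 1*(-5)) - 3106 = (-4*1/2*(-30))*(-7 + 5) - 3106 = -2*(-30)*(-2) - 3106 = 60*(-2) - 3106 = -120 - 3106 = -3226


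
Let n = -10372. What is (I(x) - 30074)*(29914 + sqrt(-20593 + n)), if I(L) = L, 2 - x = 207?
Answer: -905766006 - 30279*I*sqrt(30965) ≈ -9.0577e+8 - 5.3282e+6*I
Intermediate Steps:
x = -205 (x = 2 - 1*207 = 2 - 207 = -205)
(I(x) - 30074)*(29914 + sqrt(-20593 + n)) = (-205 - 30074)*(29914 + sqrt(-20593 - 10372)) = -30279*(29914 + sqrt(-30965)) = -30279*(29914 + I*sqrt(30965)) = -905766006 - 30279*I*sqrt(30965)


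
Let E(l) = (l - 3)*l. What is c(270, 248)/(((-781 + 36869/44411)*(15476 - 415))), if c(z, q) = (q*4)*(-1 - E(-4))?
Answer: 638807824/260917682721 ≈ 0.0024483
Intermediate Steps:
E(l) = l*(-3 + l) (E(l) = (-3 + l)*l = l*(-3 + l))
c(z, q) = -116*q (c(z, q) = (q*4)*(-1 - (-4)*(-3 - 4)) = (4*q)*(-1 - (-4)*(-7)) = (4*q)*(-1 - 1*28) = (4*q)*(-1 - 28) = (4*q)*(-29) = -116*q)
c(270, 248)/(((-781 + 36869/44411)*(15476 - 415))) = (-116*248)/(((-781 + 36869/44411)*(15476 - 415))) = -28768*1/(15061*(-781 + 36869*(1/44411))) = -28768*1/(15061*(-781 + 36869/44411)) = -28768/((-34648122/44411*15061)) = -28768/(-521835365442/44411) = -28768*(-44411/521835365442) = 638807824/260917682721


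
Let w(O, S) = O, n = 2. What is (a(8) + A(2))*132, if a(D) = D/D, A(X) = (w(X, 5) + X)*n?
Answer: 1188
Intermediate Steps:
A(X) = 4*X (A(X) = (X + X)*2 = (2*X)*2 = 4*X)
a(D) = 1
(a(8) + A(2))*132 = (1 + 4*2)*132 = (1 + 8)*132 = 9*132 = 1188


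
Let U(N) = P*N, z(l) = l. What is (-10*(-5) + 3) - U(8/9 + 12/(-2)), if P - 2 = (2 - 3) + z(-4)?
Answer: 113/3 ≈ 37.667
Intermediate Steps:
P = -3 (P = 2 + ((2 - 3) - 4) = 2 + (-1 - 4) = 2 - 5 = -3)
U(N) = -3*N
(-10*(-5) + 3) - U(8/9 + 12/(-2)) = (-10*(-5) + 3) - (-3)*(8/9 + 12/(-2)) = (50 + 3) - (-3)*(8*(1/9) + 12*(-1/2)) = 53 - (-3)*(8/9 - 6) = 53 - (-3)*(-46)/9 = 53 - 1*46/3 = 53 - 46/3 = 113/3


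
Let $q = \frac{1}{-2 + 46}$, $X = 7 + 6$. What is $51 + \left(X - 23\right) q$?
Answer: $\frac{1117}{22} \approx 50.773$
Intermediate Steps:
$X = 13$
$q = \frac{1}{44} \approx 0.022727$
$51 + \left(X - 23\right) q = 51 + \left(13 - 23\right) \frac{1}{44} = 51 - \frac{5}{22} = \frac{1117}{22}$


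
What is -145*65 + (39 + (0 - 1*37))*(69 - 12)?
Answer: -9311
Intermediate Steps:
-145*65 + (39 + (0 - 1*37))*(69 - 12) = -9425 + (39 + (0 - 37))*57 = -9425 + (39 - 37)*57 = -9425 + 2*57 = -9425 + 114 = -9311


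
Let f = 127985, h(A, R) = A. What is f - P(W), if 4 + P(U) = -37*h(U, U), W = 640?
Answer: 151669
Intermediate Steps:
P(U) = -4 - 37*U
f - P(W) = 127985 - (-4 - 37*640) = 127985 - (-4 - 23680) = 127985 - 1*(-23684) = 127985 + 23684 = 151669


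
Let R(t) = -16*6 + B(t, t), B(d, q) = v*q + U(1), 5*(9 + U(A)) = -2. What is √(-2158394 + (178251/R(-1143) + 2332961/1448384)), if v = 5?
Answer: I*√14979927371518346133783145/2634429448 ≈ 1469.2*I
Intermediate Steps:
U(A) = -47/5 (U(A) = -9 + (⅕)*(-2) = -9 - ⅖ = -47/5)
B(d, q) = -47/5 + 5*q (B(d, q) = 5*q - 47/5 = -47/5 + 5*q)
R(t) = -527/5 + 5*t (R(t) = -16*6 + (-47/5 + 5*t) = -96 + (-47/5 + 5*t) = -527/5 + 5*t)
√(-2158394 + (178251/R(-1143) + 2332961/1448384)) = √(-2158394 + (178251/(-527/5 + 5*(-1143)) + 2332961/1448384)) = √(-2158394 + (178251/(-527/5 - 5715) + 2332961*(1/1448384))) = √(-2158394 + (178251/(-29102/5) + 2332961/1448384)) = √(-2158394 + (178251*(-5/29102) + 2332961/1448384)) = √(-2158394 + (-891255/29102 + 2332961/1448384)) = √(-2158394 - 611492825449/21075435584) = √(-45489705204717545/21075435584) = I*√14979927371518346133783145/2634429448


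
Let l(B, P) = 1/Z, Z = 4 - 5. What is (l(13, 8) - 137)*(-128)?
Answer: 17664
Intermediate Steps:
Z = -1
l(B, P) = -1 (l(B, P) = 1/(-1) = -1)
(l(13, 8) - 137)*(-128) = (-1 - 137)*(-128) = -138*(-128) = 17664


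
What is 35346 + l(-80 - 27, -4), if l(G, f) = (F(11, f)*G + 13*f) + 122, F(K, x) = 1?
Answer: 35309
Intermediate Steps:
l(G, f) = 122 + G + 13*f (l(G, f) = (1*G + 13*f) + 122 = (G + 13*f) + 122 = 122 + G + 13*f)
35346 + l(-80 - 27, -4) = 35346 + (122 + (-80 - 27) + 13*(-4)) = 35346 + (122 - 107 - 52) = 35346 - 37 = 35309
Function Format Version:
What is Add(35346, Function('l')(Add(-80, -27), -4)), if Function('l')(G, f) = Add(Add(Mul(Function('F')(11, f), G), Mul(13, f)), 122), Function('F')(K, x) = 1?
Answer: 35309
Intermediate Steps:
Function('l')(G, f) = Add(122, G, Mul(13, f)) (Function('l')(G, f) = Add(Add(Mul(1, G), Mul(13, f)), 122) = Add(Add(G, Mul(13, f)), 122) = Add(122, G, Mul(13, f)))
Add(35346, Function('l')(Add(-80, -27), -4)) = Add(35346, Add(122, Add(-80, -27), Mul(13, -4))) = Add(35346, Add(122, -107, -52)) = Add(35346, -37) = 35309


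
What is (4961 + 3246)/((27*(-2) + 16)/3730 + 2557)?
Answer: 15306055/4768786 ≈ 3.2096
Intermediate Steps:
(4961 + 3246)/((27*(-2) + 16)/3730 + 2557) = 8207/((-54 + 16)*(1/3730) + 2557) = 8207/(-38*1/3730 + 2557) = 8207/(-19/1865 + 2557) = 8207/(4768786/1865) = 8207*(1865/4768786) = 15306055/4768786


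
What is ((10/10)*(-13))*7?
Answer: -91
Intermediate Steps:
((10/10)*(-13))*7 = ((10*(⅒))*(-13))*7 = (1*(-13))*7 = -13*7 = -91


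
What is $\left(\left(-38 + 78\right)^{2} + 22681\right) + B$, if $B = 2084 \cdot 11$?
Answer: $47205$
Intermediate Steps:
$B = 22924$
$\left(\left(-38 + 78\right)^{2} + 22681\right) + B = \left(\left(-38 + 78\right)^{2} + 22681\right) + 22924 = \left(40^{2} + 22681\right) + 22924 = \left(1600 + 22681\right) + 22924 = 24281 + 22924 = 47205$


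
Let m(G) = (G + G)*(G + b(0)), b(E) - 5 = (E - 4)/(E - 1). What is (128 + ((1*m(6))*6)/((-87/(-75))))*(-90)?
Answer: -2764080/29 ≈ -95313.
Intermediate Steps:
b(E) = 5 + (-4 + E)/(-1 + E) (b(E) = 5 + (E - 4)/(E - 1) = 5 + (-4 + E)/(-1 + E))
m(G) = 2*G*(9 + G) (m(G) = (G + G)*(G + 3*(-3 + 2*0)/(-1 + 0)) = (2*G)*(G + 3*(-3 + 0)/(-1)) = (2*G)*(G + 3*(-1)*(-3)) = (2*G)*(G + 9) = (2*G)*(9 + G) = 2*G*(9 + G))
(128 + ((1*m(6))*6)/((-87/(-75))))*(-90) = (128 + ((1*(2*6*(9 + 6)))*6)/((-87/(-75))))*(-90) = (128 + ((1*(2*6*15))*6)/((-87*(-1/75))))*(-90) = (128 + ((1*180)*6)/(29/25))*(-90) = (128 + (180*6)*(25/29))*(-90) = (128 + 1080*(25/29))*(-90) = (128 + 27000/29)*(-90) = (30712/29)*(-90) = -2764080/29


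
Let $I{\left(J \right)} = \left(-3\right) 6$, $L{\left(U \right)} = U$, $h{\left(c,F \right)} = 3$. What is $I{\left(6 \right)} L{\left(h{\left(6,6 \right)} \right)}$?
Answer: $-54$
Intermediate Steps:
$I{\left(J \right)} = -18$
$I{\left(6 \right)} L{\left(h{\left(6,6 \right)} \right)} = \left(-18\right) 3 = -54$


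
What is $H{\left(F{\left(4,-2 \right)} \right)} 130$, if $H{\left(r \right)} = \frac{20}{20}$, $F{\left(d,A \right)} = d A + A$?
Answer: $130$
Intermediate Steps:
$F{\left(d,A \right)} = A + A d$ ($F{\left(d,A \right)} = A d + A = A + A d$)
$H{\left(r \right)} = 1$ ($H{\left(r \right)} = 20 \cdot \frac{1}{20} = 1$)
$H{\left(F{\left(4,-2 \right)} \right)} 130 = 1 \cdot 130 = 130$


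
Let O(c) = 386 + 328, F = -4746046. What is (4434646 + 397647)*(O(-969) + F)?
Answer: -22930834606276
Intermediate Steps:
O(c) = 714
(4434646 + 397647)*(O(-969) + F) = (4434646 + 397647)*(714 - 4746046) = 4832293*(-4745332) = -22930834606276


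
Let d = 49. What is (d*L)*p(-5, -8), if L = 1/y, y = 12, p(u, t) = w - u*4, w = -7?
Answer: 637/12 ≈ 53.083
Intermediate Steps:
p(u, t) = -7 - 4*u (p(u, t) = -7 - u*4 = -7 - 4*u)
L = 1/12 ≈ 0.083333
(d*L)*p(-5, -8) = (49*(1/12))*(-7 - 4*(-5)) = 49*(-7 + 20)/12 = (49/12)*13 = 637/12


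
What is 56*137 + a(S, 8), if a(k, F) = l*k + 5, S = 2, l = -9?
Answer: 7659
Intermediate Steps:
a(k, F) = 5 - 9*k (a(k, F) = -9*k + 5 = 5 - 9*k)
56*137 + a(S, 8) = 56*137 + (5 - 9*2) = 7672 + (5 - 18) = 7672 - 13 = 7659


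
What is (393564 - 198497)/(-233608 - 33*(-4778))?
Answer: -195067/75934 ≈ -2.5689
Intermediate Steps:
(393564 - 198497)/(-233608 - 33*(-4778)) = 195067/(-233608 + 157674) = 195067/(-75934) = 195067*(-1/75934) = -195067/75934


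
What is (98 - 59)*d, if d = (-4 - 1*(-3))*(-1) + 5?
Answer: 234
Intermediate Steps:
d = 6 (d = (-4 + 3)*(-1) + 5 = -1*(-1) + 5 = 1 + 5 = 6)
(98 - 59)*d = (98 - 59)*6 = 39*6 = 234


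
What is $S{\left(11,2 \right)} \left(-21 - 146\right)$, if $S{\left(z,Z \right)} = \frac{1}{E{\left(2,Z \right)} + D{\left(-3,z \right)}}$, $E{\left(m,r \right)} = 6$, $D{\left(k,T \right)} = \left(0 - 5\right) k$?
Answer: $- \frac{167}{21} \approx -7.9524$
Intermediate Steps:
$D{\left(k,T \right)} = - 5 k$
$S{\left(z,Z \right)} = \frac{1}{21}$ ($S{\left(z,Z \right)} = \frac{1}{6 - -15} = \frac{1}{6 + 15} = \frac{1}{21}$)
$S{\left(11,2 \right)} \left(-21 - 146\right) = \frac{-21 - 146}{21} = \frac{1}{21} \left(-167\right) = - \frac{167}{21}$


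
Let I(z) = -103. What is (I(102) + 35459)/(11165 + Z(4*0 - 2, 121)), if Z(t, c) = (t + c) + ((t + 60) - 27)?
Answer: 35356/11315 ≈ 3.1247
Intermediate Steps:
Z(t, c) = 33 + c + 2*t (Z(t, c) = (c + t) + ((60 + t) - 27) = (c + t) + (33 + t) = 33 + c + 2*t)
(I(102) + 35459)/(11165 + Z(4*0 - 2, 121)) = (-103 + 35459)/(11165 + (33 + 121 + 2*(4*0 - 2))) = 35356/(11165 + (33 + 121 + 2*(0 - 2))) = 35356/(11165 + (33 + 121 + 2*(-2))) = 35356/(11165 + (33 + 121 - 4)) = 35356/(11165 + 150) = 35356/11315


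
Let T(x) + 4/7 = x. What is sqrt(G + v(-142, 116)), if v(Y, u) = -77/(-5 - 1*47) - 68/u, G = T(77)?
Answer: sqrt(2154012497)/5278 ≈ 8.7934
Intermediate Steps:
T(x) = -4/7 + x
G = 535/7 (G = -4/7 + 77 = 535/7 ≈ 76.429)
v(Y, u) = 77/52 - 68/u (v(Y, u) = -77/(-5 - 47) - 68/u = -77/(-52) - 68/u = -77*(-1/52) - 68/u = 77/52 - 68/u)
sqrt(G + v(-142, 116)) = sqrt(535/7 + (77/52 - 68/116)) = sqrt(535/7 + (77/52 - 68*1/116)) = sqrt(535/7 + (77/52 - 17/29)) = sqrt(535/7 + 1349/1508) = sqrt(816223/10556) = sqrt(2154012497)/5278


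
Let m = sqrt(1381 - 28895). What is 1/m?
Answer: -I*sqrt(27514)/27514 ≈ -0.0060287*I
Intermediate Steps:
m = I*sqrt(27514) (m = sqrt(-27514) = I*sqrt(27514) ≈ 165.87*I)
1/m = 1/(I*sqrt(27514)) = -I*sqrt(27514)/27514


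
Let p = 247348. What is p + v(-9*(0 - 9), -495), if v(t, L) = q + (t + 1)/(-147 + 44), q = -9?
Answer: 25475835/103 ≈ 2.4734e+5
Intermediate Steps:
v(t, L) = -928/103 - t/103 (v(t, L) = -9 + (t + 1)/(-147 + 44) = -9 + (1 + t)/(-103) = -9 + (1 + t)*(-1/103) = -9 + (-1/103 - t/103) = -928/103 - t/103)
p + v(-9*(0 - 9), -495) = 247348 + (-928/103 - (-9)*(0 - 9)/103) = 247348 + (-928/103 - (-9)*(-9)/103) = 247348 + (-928/103 - 1/103*81) = 247348 + (-928/103 - 81/103) = 247348 - 1009/103 = 25475835/103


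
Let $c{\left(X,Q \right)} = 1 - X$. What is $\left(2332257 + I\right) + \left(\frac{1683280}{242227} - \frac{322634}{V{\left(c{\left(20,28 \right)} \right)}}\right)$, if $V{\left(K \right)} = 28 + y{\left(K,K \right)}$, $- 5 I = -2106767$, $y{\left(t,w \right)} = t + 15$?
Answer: $\frac{39824651513653}{14533620} \approx 2.7402 \cdot 10^{6}$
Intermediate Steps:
$y{\left(t,w \right)} = 15 + t$
$I = \frac{2106767}{5}$ ($I = \left(- \frac{1}{5}\right) \left(-2106767\right) = \frac{2106767}{5} \approx 4.2135 \cdot 10^{5}$)
$V{\left(K \right)} = 43 + K$ ($V{\left(K \right)} = 28 + \left(15 + K\right) = 43 + K$)
$\left(2332257 + I\right) + \left(\frac{1683280}{242227} - \frac{322634}{V{\left(c{\left(20,28 \right)} \right)}}\right) = \left(2332257 + \frac{2106767}{5}\right) + \left(\frac{1683280}{242227} - \frac{322634}{43 + \left(1 - 20\right)}\right) = \frac{13768052}{5} + \left(1683280 \cdot \frac{1}{242227} - \frac{322634}{43 + \left(1 - 20\right)}\right) = \frac{13768052}{5} + \left(\frac{1683280}{242227} - \frac{322634}{43 - 19}\right) = \frac{13768052}{5} + \left(\frac{1683280}{242227} - \frac{322634}{24}\right) = \frac{13768052}{5} + \left(\frac{1683280}{242227} - \frac{161317}{12}\right) = \frac{13768052}{5} - \frac{39055133599}{2906724} = \frac{39824651513653}{14533620}$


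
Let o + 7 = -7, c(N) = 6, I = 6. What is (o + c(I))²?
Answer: 64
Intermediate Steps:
o = -14 (o = -7 - 7 = -14)
(o + c(I))² = (-14 + 6)² = (-8)² = 64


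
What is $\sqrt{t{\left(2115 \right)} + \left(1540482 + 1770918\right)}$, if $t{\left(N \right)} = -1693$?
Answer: $\sqrt{3309707} \approx 1819.3$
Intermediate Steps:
$\sqrt{t{\left(2115 \right)} + \left(1540482 + 1770918\right)} = \sqrt{-1693 + \left(1540482 + 1770918\right)} = \sqrt{-1693 + 3311400} = \sqrt{3309707}$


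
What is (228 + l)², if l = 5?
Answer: 54289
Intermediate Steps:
(228 + l)² = (228 + 5)² = 233² = 54289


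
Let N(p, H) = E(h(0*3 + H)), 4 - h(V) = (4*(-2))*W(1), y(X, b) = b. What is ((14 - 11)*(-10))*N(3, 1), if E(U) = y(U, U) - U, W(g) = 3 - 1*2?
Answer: 0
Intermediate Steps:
W(g) = 1 (W(g) = 3 - 2 = 1)
h(V) = 12 (h(V) = 4 - 4*(-2) = 4 - (-8) = 4 - 1*(-8) = 4 + 8 = 12)
E(U) = 0 (E(U) = U - U = 0)
N(p, H) = 0
((14 - 11)*(-10))*N(3, 1) = ((14 - 11)*(-10))*0 = (3*(-10))*0 = -30*0 = 0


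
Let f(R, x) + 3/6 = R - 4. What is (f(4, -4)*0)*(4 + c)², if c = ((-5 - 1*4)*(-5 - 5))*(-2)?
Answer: 0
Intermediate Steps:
f(R, x) = -9/2 + R (f(R, x) = -½ + (R - 4) = -½ + (-4 + R) = -9/2 + R)
c = -180 (c = ((-5 - 4)*(-10))*(-2) = -9*(-10)*(-2) = 90*(-2) = -180)
(f(4, -4)*0)*(4 + c)² = ((-9/2 + 4)*0)*(4 - 180)² = -½*0*(-176)² = 0*30976 = 0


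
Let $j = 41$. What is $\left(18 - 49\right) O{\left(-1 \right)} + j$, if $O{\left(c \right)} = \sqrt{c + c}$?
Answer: $41 - 31 i \sqrt{2} \approx 41.0 - 43.841 i$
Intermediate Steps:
$O{\left(c \right)} = \sqrt{2} \sqrt{c}$ ($O{\left(c \right)} = \sqrt{2 c} = \sqrt{2} \sqrt{c}$)
$\left(18 - 49\right) O{\left(-1 \right)} + j = \left(18 - 49\right) \sqrt{2} \sqrt{-1} + 41 = - 31 \sqrt{2} i + 41 = - 31 i \sqrt{2} + 41 = 41 - 31 i \sqrt{2}$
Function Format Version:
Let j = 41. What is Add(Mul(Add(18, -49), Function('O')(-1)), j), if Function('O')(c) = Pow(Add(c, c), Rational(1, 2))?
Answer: Add(41, Mul(-31, I, Pow(2, Rational(1, 2)))) ≈ Add(41.000, Mul(-43.841, I))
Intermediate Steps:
Function('O')(c) = Mul(Pow(2, Rational(1, 2)), Pow(c, Rational(1, 2))) (Function('O')(c) = Pow(Mul(2, c), Rational(1, 2)) = Mul(Pow(2, Rational(1, 2)), Pow(c, Rational(1, 2))))
Add(Mul(Add(18, -49), Function('O')(-1)), j) = Add(Mul(Add(18, -49), Mul(Pow(2, Rational(1, 2)), Pow(-1, Rational(1, 2)))), 41) = Add(Mul(-31, Mul(Pow(2, Rational(1, 2)), I)), 41) = Add(Mul(-31, Mul(I, Pow(2, Rational(1, 2)))), 41) = Add(Mul(-31, I, Pow(2, Rational(1, 2))), 41) = Add(41, Mul(-31, I, Pow(2, Rational(1, 2))))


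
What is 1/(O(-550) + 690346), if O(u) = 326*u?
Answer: 1/511046 ≈ 1.9568e-6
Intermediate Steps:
1/(O(-550) + 690346) = 1/(326*(-550) + 690346) = 1/(-179300 + 690346) = 1/511046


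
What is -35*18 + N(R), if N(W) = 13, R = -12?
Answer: -617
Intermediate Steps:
-35*18 + N(R) = -35*18 + 13 = -630 + 13 = -617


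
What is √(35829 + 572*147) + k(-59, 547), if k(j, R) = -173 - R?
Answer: -720 + √119913 ≈ -373.72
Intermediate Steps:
√(35829 + 572*147) + k(-59, 547) = √(35829 + 572*147) + (-173 - 1*547) = √(35829 + 84084) + (-173 - 547) = √119913 - 720 = -720 + √119913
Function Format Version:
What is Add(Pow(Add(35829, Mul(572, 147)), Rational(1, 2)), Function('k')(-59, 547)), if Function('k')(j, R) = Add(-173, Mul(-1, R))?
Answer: Add(-720, Pow(119913, Rational(1, 2))) ≈ -373.72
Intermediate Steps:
Add(Pow(Add(35829, Mul(572, 147)), Rational(1, 2)), Function('k')(-59, 547)) = Add(Pow(Add(35829, Mul(572, 147)), Rational(1, 2)), Add(-173, Mul(-1, 547))) = Add(Pow(Add(35829, 84084), Rational(1, 2)), Add(-173, -547)) = Add(Pow(119913, Rational(1, 2)), -720) = Add(-720, Pow(119913, Rational(1, 2)))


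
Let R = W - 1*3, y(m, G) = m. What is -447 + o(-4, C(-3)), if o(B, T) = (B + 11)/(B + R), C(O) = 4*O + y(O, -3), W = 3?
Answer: -1795/4 ≈ -448.75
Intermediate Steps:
C(O) = 5*O (C(O) = 4*O + O = 5*O)
R = 0 (R = 3 - 1*3 = 3 - 3 = 0)
o(B, T) = (11 + B)/B (o(B, T) = (B + 11)/(B + 0) = (11 + B)/B)
-447 + o(-4, C(-3)) = -447 + (11 - 4)/(-4) = -447 - ¼*7 = -447 - 7/4 = -1795/4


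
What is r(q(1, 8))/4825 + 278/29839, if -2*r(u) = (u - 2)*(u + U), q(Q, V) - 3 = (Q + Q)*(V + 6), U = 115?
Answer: -61827813/143973175 ≈ -0.42944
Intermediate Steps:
q(Q, V) = 3 + 2*Q*(6 + V) (q(Q, V) = 3 + (Q + Q)*(V + 6) = 3 + (2*Q)*(6 + V) = 3 + 2*Q*(6 + V))
r(u) = -(-2 + u)*(115 + u)/2 (r(u) = -(u - 2)*(u + 115)/2 = -(-2 + u)*(115 + u)/2)
r(q(1, 8))/4825 + 278/29839 = (115 - 113*(3 + 12*1 + 2*1*8)/2 - (3 + 12*1 + 2*1*8)²/2)/4825 + 278/29839 = (115 - 113*(3 + 12 + 16)/2 - (3 + 12 + 16)²/2)*(1/4825) + 278*(1/29839) = (115 - 113/2*31 - ½*31²)*(1/4825) + 278/29839 = (115 - 3503/2 - ½*961)*(1/4825) + 278/29839 = (115 - 3503/2 - 961/2)*(1/4825) + 278/29839 = -2117*1/4825 + 278/29839 = -2117/4825 + 278/29839 = -61827813/143973175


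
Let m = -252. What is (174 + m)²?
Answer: 6084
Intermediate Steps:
(174 + m)² = (174 - 252)² = (-78)² = 6084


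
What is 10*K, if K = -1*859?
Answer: -8590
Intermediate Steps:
K = -859
10*K = 10*(-859) = -8590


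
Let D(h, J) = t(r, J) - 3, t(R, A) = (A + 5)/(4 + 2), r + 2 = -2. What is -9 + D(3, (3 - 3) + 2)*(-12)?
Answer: 13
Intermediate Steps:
r = -4 (r = -2 - 2 = -4)
t(R, A) = 5/6 + A/6 (t(R, A) = (5 + A)/6 = (5 + A)*(1/6) = 5/6 + A/6)
D(h, J) = -13/6 + J/6 (D(h, J) = (5/6 + J/6) - 3 = -13/6 + J/6)
-9 + D(3, (3 - 3) + 2)*(-12) = -9 + (-13/6 + ((3 - 3) + 2)/6)*(-12) = -9 + (-13/6 + (0 + 2)/6)*(-12) = -9 + (-13/6 + (1/6)*2)*(-12) = -9 + (-13/6 + 1/3)*(-12) = -9 - 11/6*(-12) = -9 + 22 = 13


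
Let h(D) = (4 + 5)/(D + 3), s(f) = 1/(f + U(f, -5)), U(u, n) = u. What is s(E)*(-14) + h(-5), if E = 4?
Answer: -25/4 ≈ -6.2500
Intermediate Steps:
s(f) = 1/(2*f) (s(f) = 1/(f + f) = 1/(2*f))
h(D) = 9/(3 + D)
s(E)*(-14) + h(-5) = ((½)/4)*(-14) + 9/(3 - 5) = ((½)*(¼))*(-14) + 9/(-2) = (⅛)*(-14) + 9*(-½) = -7/4 - 9/2 = -25/4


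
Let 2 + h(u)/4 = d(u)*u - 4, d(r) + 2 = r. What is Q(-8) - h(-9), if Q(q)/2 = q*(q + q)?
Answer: -116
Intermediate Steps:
d(r) = -2 + r
Q(q) = 4*q² (Q(q) = 2*(q*(q + q)) = 2*(q*(2*q)) = 2*(2*q²) = 4*q²)
h(u) = -24 + 4*u*(-2 + u) (h(u) = -8 + 4*((-2 + u)*u - 4) = -8 + 4*(u*(-2 + u) - 4) = -8 + 4*(-4 + u*(-2 + u)) = -8 + (-16 + 4*u*(-2 + u)) = -24 + 4*u*(-2 + u))
Q(-8) - h(-9) = 4*(-8)² - (-24 + 4*(-9)*(-2 - 9)) = 4*64 - (-24 + 4*(-9)*(-11)) = 256 - (-24 + 396) = 256 - 1*372 = 256 - 372 = -116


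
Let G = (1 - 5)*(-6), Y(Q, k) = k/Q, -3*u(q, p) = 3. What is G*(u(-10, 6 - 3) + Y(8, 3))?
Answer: -15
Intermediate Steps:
u(q, p) = -1 (u(q, p) = -⅓*3 = -1)
G = 24 (G = -4*(-6) = 24)
G*(u(-10, 6 - 3) + Y(8, 3)) = 24*(-1 + 3/8) = 24*(-5/8) = -15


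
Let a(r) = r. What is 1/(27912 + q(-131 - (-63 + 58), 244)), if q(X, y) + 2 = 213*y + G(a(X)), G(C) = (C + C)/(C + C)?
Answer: 1/79883 ≈ 1.2518e-5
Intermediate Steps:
G(C) = 1 (G(C) = (2*C)/((2*C)) = (2*C)*(1/(2*C)) = 1)
q(X, y) = -1 + 213*y (q(X, y) = -2 + (213*y + 1) = -2 + (1 + 213*y) = -1 + 213*y)
1/(27912 + q(-131 - (-63 + 58), 244)) = 1/(27912 + (-1 + 213*244)) = 1/(27912 + (-1 + 51972)) = 1/(27912 + 51971) = 1/79883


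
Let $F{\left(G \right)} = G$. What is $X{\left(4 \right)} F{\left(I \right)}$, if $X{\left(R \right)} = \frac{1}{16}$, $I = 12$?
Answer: $\frac{3}{4} \approx 0.75$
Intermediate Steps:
$X{\left(R \right)} = \frac{1}{16}$
$X{\left(4 \right)} F{\left(I \right)} = \frac{1}{16} \cdot 12 = \frac{3}{4}$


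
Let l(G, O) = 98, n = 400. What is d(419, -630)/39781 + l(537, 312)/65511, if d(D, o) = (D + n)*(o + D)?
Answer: -1616713123/372299013 ≈ -4.3425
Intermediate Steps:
d(D, o) = (400 + D)*(D + o) (d(D, o) = (D + 400)*(o + D) = (400 + D)*(D + o))
d(419, -630)/39781 + l(537, 312)/65511 = (419² + 400*419 + 400*(-630) + 419*(-630))/39781 + 98/65511 = (175561 + 167600 - 252000 - 263970)*(1/39781) + 98*(1/65511) = -172809*1/39781 + 98/65511 = -24687/5683 + 98/65511 = -1616713123/372299013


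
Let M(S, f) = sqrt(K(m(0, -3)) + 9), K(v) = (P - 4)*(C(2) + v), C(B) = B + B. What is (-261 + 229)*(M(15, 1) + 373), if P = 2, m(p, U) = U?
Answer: -11936 - 32*sqrt(7) ≈ -12021.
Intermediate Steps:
C(B) = 2*B
K(v) = -8 - 2*v (K(v) = (2 - 4)*(2*2 + v) = -2*(4 + v) = -8 - 2*v)
M(S, f) = sqrt(7) (M(S, f) = sqrt((-8 - 2*(-3)) + 9) = sqrt((-8 + 6) + 9) = sqrt(-2 + 9) = sqrt(7))
(-261 + 229)*(M(15, 1) + 373) = (-261 + 229)*(sqrt(7) + 373) = -32*(373 + sqrt(7)) = -11936 - 32*sqrt(7)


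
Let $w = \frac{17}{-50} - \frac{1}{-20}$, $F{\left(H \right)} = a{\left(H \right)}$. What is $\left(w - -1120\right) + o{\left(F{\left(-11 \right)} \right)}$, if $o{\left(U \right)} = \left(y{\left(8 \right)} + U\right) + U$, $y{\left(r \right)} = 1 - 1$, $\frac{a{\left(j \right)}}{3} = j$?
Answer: $\frac{105371}{100} \approx 1053.7$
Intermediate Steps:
$a{\left(j \right)} = 3 j$
$F{\left(H \right)} = 3 H$
$y{\left(r \right)} = 0$
$w = - \frac{29}{100}$ ($w = 17 \left(- \frac{1}{50}\right) - - \frac{1}{20} = - \frac{17}{50} + \frac{1}{20} = - \frac{29}{100} \approx -0.29$)
$o{\left(U \right)} = 2 U$ ($o{\left(U \right)} = \left(0 + U\right) + U = U + U = 2 U$)
$\left(w - -1120\right) + o{\left(F{\left(-11 \right)} \right)} = \left(- \frac{29}{100} - -1120\right) + 2 \cdot 3 \left(-11\right) = \left(- \frac{29}{100} + 1120\right) + 2 \left(-33\right) = \frac{111971}{100} - 66 = \frac{105371}{100}$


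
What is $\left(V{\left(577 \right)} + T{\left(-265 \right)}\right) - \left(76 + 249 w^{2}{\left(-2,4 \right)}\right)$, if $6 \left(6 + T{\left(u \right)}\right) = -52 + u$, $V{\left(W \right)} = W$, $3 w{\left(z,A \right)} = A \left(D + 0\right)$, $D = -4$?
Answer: $- \frac{13281}{2} \approx -6640.5$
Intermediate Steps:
$w{\left(z,A \right)} = - \frac{4 A}{3}$ ($w{\left(z,A \right)} = \frac{A \left(-4 + 0\right)}{3} = \frac{A \left(-4\right)}{3} = \frac{\left(-4\right) A}{3} = - \frac{4 A}{3}$)
$T{\left(u \right)} = - \frac{44}{3} + \frac{u}{6}$ ($T{\left(u \right)} = -6 + \frac{-52 + u}{6} = -6 + \left(- \frac{26}{3} + \frac{u}{6}\right) = - \frac{44}{3} + \frac{u}{6}$)
$\left(V{\left(577 \right)} + T{\left(-265 \right)}\right) - \left(76 + 249 w^{2}{\left(-2,4 \right)}\right) = \left(577 + \left(- \frac{44}{3} + \frac{1}{6} \left(-265\right)\right)\right) - \left(76 + 249 \left(\left(- \frac{4}{3}\right) 4\right)^{2}\right) = \left(577 - \frac{353}{6}\right) - \left(76 + 249 \left(- \frac{16}{3}\right)^{2}\right) = \left(577 - \frac{353}{6}\right) - \frac{21476}{3} = \frac{3109}{6} - \frac{21476}{3} = - \frac{13281}{2}$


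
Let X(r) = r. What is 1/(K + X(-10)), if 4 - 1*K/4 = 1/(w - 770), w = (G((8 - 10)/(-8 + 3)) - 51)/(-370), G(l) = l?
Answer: 1424247/8552882 ≈ 0.16652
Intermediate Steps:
w = 253/1850 (w = ((8 - 10)/(-8 + 3) - 51)/(-370) = (-2/(-5) - 51)*(-1/370) = (-2*(-⅕) - 51)*(-1/370) = (⅖ - 51)*(-1/370) = -253/5*(-1/370) = 253/1850 ≈ 0.13676)
K = 22795352/1424247 (K = 16 - 4/(253/1850 - 770) = 16 - 4/(-1424247/1850) = 16 - 4*(-1850/1424247) = 16 + 7400/1424247 = 22795352/1424247 ≈ 16.005)
1/(K + X(-10)) = 1/(22795352/1424247 - 10) = 1/(8552882/1424247) = 1424247/8552882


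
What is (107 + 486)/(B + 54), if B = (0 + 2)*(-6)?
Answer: 593/42 ≈ 14.119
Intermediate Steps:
B = -12 (B = 2*(-6) = -12)
(107 + 486)/(B + 54) = (107 + 486)/(-12 + 54) = 593/42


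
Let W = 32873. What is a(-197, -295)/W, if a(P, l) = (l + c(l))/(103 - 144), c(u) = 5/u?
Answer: 17406/79519787 ≈ 0.00021889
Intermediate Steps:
a(P, l) = -5/(41*l) - l/41 (a(P, l) = (l + 5/l)/(103 - 144) = (l + 5/l)/(-41) = (l + 5/l)*(-1/41) = -5/(41*l) - l/41)
a(-197, -295)/W = ((1/41)*(-5 - 1*(-295)**2)/(-295))/32873 = ((1/41)*(-1/295)*(-5 - 1*87025))*(1/32873) = ((1/41)*(-1/295)*(-5 - 87025))*(1/32873) = ((1/41)*(-1/295)*(-87030))*(1/32873) = (17406/2419)*(1/32873) = 17406/79519787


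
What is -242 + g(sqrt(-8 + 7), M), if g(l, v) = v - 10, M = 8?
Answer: -244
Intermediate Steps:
g(l, v) = -10 + v
-242 + g(sqrt(-8 + 7), M) = -242 + (-10 + 8) = -242 - 2 = -244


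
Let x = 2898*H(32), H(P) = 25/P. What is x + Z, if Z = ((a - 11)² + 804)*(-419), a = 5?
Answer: -5595135/16 ≈ -3.4970e+5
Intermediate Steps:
x = 36225/16 (x = 2898*(25/32) = 36225/16 ≈ 2264.1)
Z = -351960 (Z = ((5 - 11)² + 804)*(-419) = ((-6)² + 804)*(-419) = (36 + 804)*(-419) = 840*(-419) = -351960)
x + Z = 36225/16 - 351960 = -5595135/16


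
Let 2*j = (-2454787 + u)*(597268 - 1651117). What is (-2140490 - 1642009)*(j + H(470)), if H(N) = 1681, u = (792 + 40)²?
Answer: -7025898307229834151/2 ≈ -3.5129e+18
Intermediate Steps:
u = 692224 (u = 832² = 692224)
j = 1857475254987/2 (j = ((-2454787 + 692224)*(597268 - 1651117))/2 = (-1762563*(-1053849))/2 = (½)*1857475254987 = 1857475254987/2 ≈ 9.2874e+11)
(-2140490 - 1642009)*(j + H(470)) = (-2140490 - 1642009)*(1857475254987/2 + 1681) = -3782499*1857475258349/2 = -7025898307229834151/2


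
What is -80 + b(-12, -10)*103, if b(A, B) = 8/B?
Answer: -812/5 ≈ -162.40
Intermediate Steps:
-80 + b(-12, -10)*103 = -80 + (8/(-10))*103 = -80 + (8*(-⅒))*103 = -80 - ⅘*103 = -80 - 412/5 = -812/5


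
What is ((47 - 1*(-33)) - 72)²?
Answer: 64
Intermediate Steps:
((47 - 1*(-33)) - 72)² = ((47 + 33) - 72)² = (80 - 72)² = 8² = 64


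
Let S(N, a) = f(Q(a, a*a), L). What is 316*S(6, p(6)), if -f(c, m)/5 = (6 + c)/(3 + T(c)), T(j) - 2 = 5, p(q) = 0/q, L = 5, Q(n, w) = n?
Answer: -948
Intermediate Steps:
p(q) = 0
T(j) = 7 (T(j) = 2 + 5 = 7)
f(c, m) = -3 - c/2 (f(c, m) = -5*(6 + c)/(3 + 7) = -5*(6 + c)/10 = -5*(3/5 + c/10) = -3 - c/2)
S(N, a) = -3 - a/2
316*S(6, p(6)) = 316*(-3 - 1/2*0) = 316*(-3 + 0) = 316*(-3) = -948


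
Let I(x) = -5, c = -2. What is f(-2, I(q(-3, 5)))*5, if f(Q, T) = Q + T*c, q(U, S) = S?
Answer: 40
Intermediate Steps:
f(Q, T) = Q - 2*T (f(Q, T) = Q + T*(-2) = Q - 2*T)
f(-2, I(q(-3, 5)))*5 = (-2 - 2*(-5))*5 = (-2 + 10)*5 = 8*5 = 40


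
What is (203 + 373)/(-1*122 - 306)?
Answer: -144/107 ≈ -1.3458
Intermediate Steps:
(203 + 373)/(-1*122 - 306) = 576/(-122 - 306) = 576/(-428) = 576*(-1/428) = -144/107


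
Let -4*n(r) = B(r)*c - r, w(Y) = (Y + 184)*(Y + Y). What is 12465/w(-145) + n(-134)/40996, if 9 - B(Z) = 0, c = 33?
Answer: -68297839/61821968 ≈ -1.1047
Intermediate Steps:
B(Z) = 9 (B(Z) = 9 - 1*0 = 9 + 0 = 9)
w(Y) = 2*Y*(184 + Y) (w(Y) = (184 + Y)*(2*Y) = 2*Y*(184 + Y))
n(r) = -297/4 + r/4 (n(r) = -(9*33 - r)/4 = -(297 - r)/4 = -297/4 + r/4)
12465/w(-145) + n(-134)/40996 = 12465/((2*(-145)*(184 - 145))) + (-297/4 + (¼)*(-134))/40996 = 12465/((2*(-145)*39)) + (-297/4 - 67/2)*(1/40996) = 12465/(-11310) - 431/4*1/40996 = 12465*(-1/11310) - 431/163984 = -831/754 - 431/163984 = -68297839/61821968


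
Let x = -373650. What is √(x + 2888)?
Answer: I*√370762 ≈ 608.9*I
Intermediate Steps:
√(x + 2888) = √(-373650 + 2888) = √(-370762) = I*√370762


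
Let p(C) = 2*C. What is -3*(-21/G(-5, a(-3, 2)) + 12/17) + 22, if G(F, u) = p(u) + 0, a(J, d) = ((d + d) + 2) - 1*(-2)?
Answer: 6479/272 ≈ 23.820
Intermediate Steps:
a(J, d) = 4 + 2*d (a(J, d) = (2*d + 2) + 2 = (2 + 2*d) + 2 = 4 + 2*d)
G(F, u) = 2*u (G(F, u) = 2*u + 0 = 2*u)
-3*(-21/G(-5, a(-3, 2)) + 12/17) + 22 = -3*(-21*1/(2*(4 + 2*2)) + 12/17) + 22 = -3*(-21*1/(2*(4 + 4)) + 12*(1/17)) + 22 = -3*(-21/(2*8) + 12/17) + 22 = -3*(-21/16 + 12/17) + 22 = -3*(-165/272) + 22 = 495/272 + 22 = 6479/272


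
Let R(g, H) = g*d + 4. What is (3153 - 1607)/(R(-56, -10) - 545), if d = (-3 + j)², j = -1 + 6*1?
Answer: -1546/765 ≈ -2.0209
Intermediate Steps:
j = 5 (j = -1 + 6 = 5)
d = 4 (d = (-3 + 5)² = 2² = 4)
R(g, H) = 4 + 4*g (R(g, H) = g*4 + 4 = 4*g + 4 = 4 + 4*g)
(3153 - 1607)/(R(-56, -10) - 545) = (3153 - 1607)/((4 + 4*(-56)) - 545) = 1546/((4 - 224) - 545) = 1546/(-220 - 545) = 1546/(-765) = 1546*(-1/765) = -1546/765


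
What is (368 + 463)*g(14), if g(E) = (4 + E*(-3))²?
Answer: 1199964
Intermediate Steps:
g(E) = (4 - 3*E)²
(368 + 463)*g(14) = (368 + 463)*(-4 + 3*14)² = 831*(-4 + 42)² = 831*38² = 831*1444 = 1199964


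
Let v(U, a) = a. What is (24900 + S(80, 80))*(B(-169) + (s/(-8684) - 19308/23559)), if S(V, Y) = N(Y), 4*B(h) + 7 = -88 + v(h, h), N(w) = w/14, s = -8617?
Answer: -27951189729525/17048863 ≈ -1.6395e+6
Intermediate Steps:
N(w) = w/14 (N(w) = w*(1/14) = w/14)
B(h) = -95/4 + h/4 (B(h) = -7/4 + (-88 + h)/4 = -7/4 + (-22 + h/4) = -95/4 + h/4)
S(V, Y) = Y/14
(24900 + S(80, 80))*(B(-169) + (s/(-8684) - 19308/23559)) = (24900 + (1/14)*80)*((-95/4 + (1/4)*(-169)) + (-8617/(-8684) - 19308/23559)) = (24900 + 40/7)*((-95/4 - 169/4) + (-8617*(-1/8684) - 19308*1/23559)) = 174340*(-66 + (8617/8684 - 6436/7853))/7 = 174340*(-66 + 11779077/68195452)/7 = (174340/7)*(-4489120755/68195452) = -27951189729525/17048863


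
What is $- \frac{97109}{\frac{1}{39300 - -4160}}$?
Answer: $-4220357140$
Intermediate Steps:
$- \frac{97109}{\frac{1}{39300 - -4160}} = - \frac{97109}{\frac{1}{39300 + \left(-28714 + 32874\right)}} = - \frac{97109}{\frac{1}{39300 + 4160}} = - \frac{97109}{\frac{1}{43460}} = - 97109 \frac{1}{\frac{1}{43460}} = \left(-97109\right) 43460 = -4220357140$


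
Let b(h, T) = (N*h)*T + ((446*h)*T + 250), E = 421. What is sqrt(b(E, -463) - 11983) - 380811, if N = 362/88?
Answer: -380811 + I*sqrt(42470628937)/22 ≈ -3.8081e+5 + 9367.5*I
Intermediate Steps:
N = 181/44 (N = 362*(1/88) = 181/44 ≈ 4.1136)
b(h, T) = 250 + 19805*T*h/44 (b(h, T) = (181*h/44)*T + ((446*h)*T + 250) = 181*T*h/44 + (446*T*h + 250) = 181*T*h/44 + (250 + 446*T*h) = 250 + 19805*T*h/44)
sqrt(b(E, -463) - 11983) - 380811 = sqrt((250 + (19805/44)*(-463)*421) - 11983) - 380811 = sqrt((250 - 3860450015/44) - 11983) - 380811 = sqrt(-3860439015/44 - 11983) - 380811 = sqrt(-3860966267/44) - 380811 = I*sqrt(42470628937)/22 - 380811 = -380811 + I*sqrt(42470628937)/22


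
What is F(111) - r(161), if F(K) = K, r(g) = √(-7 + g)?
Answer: 111 - √154 ≈ 98.590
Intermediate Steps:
F(111) - r(161) = 111 - √(-7 + 161) = 111 - √154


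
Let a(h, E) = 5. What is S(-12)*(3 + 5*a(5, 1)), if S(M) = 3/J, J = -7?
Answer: -12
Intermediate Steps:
S(M) = -3/7 (S(M) = 3/(-7) = 3*(-1/7) = -3/7)
S(-12)*(3 + 5*a(5, 1)) = -3*(3 + 5*5)/7 = -3*(3 + 25)/7 = -3/7*28 = -12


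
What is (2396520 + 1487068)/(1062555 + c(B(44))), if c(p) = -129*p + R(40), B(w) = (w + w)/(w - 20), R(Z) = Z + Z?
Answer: 1941794/531081 ≈ 3.6563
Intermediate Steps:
R(Z) = 2*Z
B(w) = 2*w/(-20 + w) (B(w) = (2*w)/(-20 + w) = 2*w/(-20 + w))
c(p) = 80 - 129*p (c(p) = -129*p + 2*40 = -129*p + 80 = 80 - 129*p)
(2396520 + 1487068)/(1062555 + c(B(44))) = (2396520 + 1487068)/(1062555 + (80 - 258*44/(-20 + 44))) = 3883588/(1062555 + (80 - 258*44/24)) = 3883588/(1062555 + (80 - 129*11/3)) = 3883588/(1062555 + (80 - 473)) = 3883588/(1062555 - 393) = 3883588/1062162 = 3883588*(1/1062162) = 1941794/531081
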